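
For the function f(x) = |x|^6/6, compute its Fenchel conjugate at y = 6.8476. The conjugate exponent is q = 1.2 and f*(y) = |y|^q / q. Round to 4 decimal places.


The conjugate exponent q satisfies 1/p + 1/q = 1.
p = 6, so q = 6/(6 - 1) = 1.2
|y|^q = 6.8476^1.2 = 10.0611
f*(6.8476) = 10.0611 / 1.2 = 8.3843


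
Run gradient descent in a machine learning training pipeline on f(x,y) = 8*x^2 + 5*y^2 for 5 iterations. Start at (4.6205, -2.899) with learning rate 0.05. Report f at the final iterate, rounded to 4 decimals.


Gradient descent on f(x,y) = 8*x^2 + 5*y^2.
Starting point: (4.6205, -2.899), alpha = 0.05
Step 1: grad_x = 2*8*4.6205 = 73.928, grad_y = 2*5*-2.899 = -28.99
  x_1 = 4.6205 - 0.05*73.928 = 0.9241
  y_1 = -2.899 - 0.05*-28.99 = -1.4495
Step 2: grad_x = 2*8*0.9241 = 14.7856, grad_y = 2*5*-1.4495 = -14.495
  x_2 = 0.9241 - 0.05*14.7856 = 0.1848
  y_2 = -1.4495 - 0.05*-14.495 = -0.7248
Step 3: grad_x = 2*8*0.1848 = 2.9571, grad_y = 2*5*-0.7248 = -7.2475
  x_3 = 0.1848 - 0.05*2.9571 = 0.037
  y_3 = -0.7248 - 0.05*-7.2475 = -0.3624
Step 4: grad_x = 2*8*0.037 = 0.5914, grad_y = 2*5*-0.3624 = -3.6238
  x_4 = 0.037 - 0.05*0.5914 = 0.0074
  y_4 = -0.3624 - 0.05*-3.6238 = -0.1812
Step 5: grad_x = 2*8*0.0074 = 0.1183, grad_y = 2*5*-0.1812 = -1.8119
  x_5 = 0.0074 - 0.05*0.1183 = 0.0015
  y_5 = -0.1812 - 0.05*-1.8119 = -0.0906
f(0.0015, -0.0906) = 8*0.0015^2 + 5*(-0.0906)^2 = 0.0411


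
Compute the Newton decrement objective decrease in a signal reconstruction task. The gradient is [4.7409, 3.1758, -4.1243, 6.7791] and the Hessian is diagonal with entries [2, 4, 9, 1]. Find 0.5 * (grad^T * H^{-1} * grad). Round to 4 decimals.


Step 1: H is diagonal, so H^(-1) * g = [2.3705, 0.794, -0.4583, 6.7791].
Step 2: g^T H^(-1) g = sum_i g_i^2 / H_ii
  = (4.7409)^2/2 + (3.1758)^2/4 + (-4.1243)^2/9 + (6.7791)^2/1
  = 11.2381 + 2.5214 + 1.89 + 45.9562 = 61.6057
Step 3: Objective decrease = 0.5 * g^T H^(-1) g = 30.8028


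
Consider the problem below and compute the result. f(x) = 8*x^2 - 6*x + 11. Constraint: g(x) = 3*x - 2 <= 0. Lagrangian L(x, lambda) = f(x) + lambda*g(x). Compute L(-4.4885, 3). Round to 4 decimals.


Step 1: Evaluate f(x).
f(-4.4885) = 8*(-4.4885)^2 - 6*(-4.4885) + 11 = 199.1041
Step 2: Evaluate g(x).
g(-4.4885) = 3*-4.4885 - 2 = -15.4655
Step 3: Compute Lagrangian.
L = 199.1041 + 3*-15.4655 = 152.7076


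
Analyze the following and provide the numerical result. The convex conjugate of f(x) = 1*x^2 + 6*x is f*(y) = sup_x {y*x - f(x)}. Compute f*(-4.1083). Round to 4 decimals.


f*(y) = sup_x {y*x - a*x^2 - b*x} = sup_x {(y-b)*x - a*x^2}
FOC: (y - b) - 2a*x = 0 => x* = (y - b)/(2a)
x* = (-4.1083 - 6)/(2*1) = -5.0542
f*(-4.1083) = (y-b)^2/(4a) = (-4.1083 - 6)^2/(4*1)
= 102.1777/4 = 25.5444


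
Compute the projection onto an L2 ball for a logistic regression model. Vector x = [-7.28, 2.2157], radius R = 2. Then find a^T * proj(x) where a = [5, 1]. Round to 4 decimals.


Step 1: Compute ||x|| (intermediates to 6 decimals).
||x|| = sqrt((-7.28)^2 + 2.2157^2) = 7.609713
Step 2: Project.
Since ||x|| > R, scale = R/||x|| = 2/7.609713 = 0.262822, proj(x) = scale * x
proj(x) = [-1.913344, 0.582335]
Step 3: Dot product.
a^T * proj(x) = 5*(-1.913344) + 1*0.582335 = -8.9844


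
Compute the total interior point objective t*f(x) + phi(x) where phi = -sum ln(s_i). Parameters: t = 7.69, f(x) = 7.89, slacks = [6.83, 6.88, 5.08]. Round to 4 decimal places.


Step 1: Compute log-barrier.
ln values: [1.9213, 1.9286, 1.6253]
phi = -(1.9213 + 1.9286 + 1.6253) = -5.4753
Step 2: Compute augmented objective.
t*f(x) = 7.69*7.89 = 60.6741
Total = 60.6741 - 5.4753 = 55.1988


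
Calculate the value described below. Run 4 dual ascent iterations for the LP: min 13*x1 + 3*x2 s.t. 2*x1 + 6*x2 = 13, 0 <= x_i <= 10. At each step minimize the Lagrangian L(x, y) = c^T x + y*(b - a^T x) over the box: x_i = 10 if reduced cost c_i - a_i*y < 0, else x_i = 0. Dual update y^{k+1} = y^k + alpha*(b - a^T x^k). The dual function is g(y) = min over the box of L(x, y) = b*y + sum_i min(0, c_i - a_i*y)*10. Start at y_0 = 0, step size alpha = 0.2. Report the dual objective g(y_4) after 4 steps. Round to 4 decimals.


Dual ascent for LP: min 13*x1 + 3*x2, 2*x1 + 6*x2 = 13, 0 <= x_i <= 10
Step 1: y^k = 0.0, reduced costs: (13.0, 3.0)
  x^k = (0.0, 0.0), subgradient = b - a^T x = 13.0
  y^{k+1} = 0.0 + 0.2*13.0 = 2.6
Step 2: y^k = 2.6, reduced costs: (7.8, -12.6)
  x^k = (0.0, 10.0), subgradient = b - a^T x = -47.0
  y^{k+1} = 2.6 + 0.2*-47.0 = -6.8
Step 3: y^k = -6.8, reduced costs: (26.6, 43.8)
  x^k = (0.0, 0.0), subgradient = b - a^T x = 13.0
  y^{k+1} = -6.8 + 0.2*13.0 = -4.2
Step 4: y^k = -4.2, reduced costs: (21.4, 28.2)
  x^k = (0.0, 0.0), subgradient = b - a^T x = 13.0
  y^{k+1} = -4.2 + 0.2*13.0 = -1.6
Dual objective at y_4 = -1.6: reduced costs (16.2, 12.6), box minimizer x = (0.0, 0.0)
g(y_4) = b*y + (c1 - a1*y)*x1 + (c2 - a2*y)*x2 = 13*(-1.6) + 16.2*0.0 + 12.6*0.0 = -20.8 + 0.0 + 0.0 = -20.8


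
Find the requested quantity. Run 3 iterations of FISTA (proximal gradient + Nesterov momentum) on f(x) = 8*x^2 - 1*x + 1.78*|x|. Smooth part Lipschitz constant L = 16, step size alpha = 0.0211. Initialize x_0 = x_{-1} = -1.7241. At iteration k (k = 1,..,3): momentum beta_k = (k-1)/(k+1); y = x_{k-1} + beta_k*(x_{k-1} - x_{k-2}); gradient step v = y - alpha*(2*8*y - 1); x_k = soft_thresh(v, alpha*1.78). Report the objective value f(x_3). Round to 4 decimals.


FISTA on f(x) = 8*x^2 - 1*x + 1.78*|x|
L = 16, alpha = 0.0211
Iteration 1: beta = 0.0, y = -1.7241 + 0.0*(-1.7241 + 1.7241) = -1.7241
  grad(y) = -28.5856, v = y - alpha*grad = -1.1209
  prox(v) = soft_thresh(-1.1209, 0.0376) = -1.0834
Iteration 2: beta = 0.3333, y = -1.0834 + 0.3333*(-1.0834 + 1.7241) = -0.8698
  grad(y) = -14.917, v = y - alpha*grad = -0.5551
  prox(v) = soft_thresh(-0.5551, 0.0376) = -0.5175
Iteration 3: beta = 0.5, y = -0.5175 + 0.5*(-0.5175 + 1.0834) = -0.2346
  grad(y) = -4.7531, v = y - alpha*grad = -0.1343
  prox(v) = soft_thresh(-0.1343, 0.0376) = -0.0967
f(x_3) = 8*(-0.0967)^2 - 1*(-0.0967) + 1.78*|-0.0967| = 0.3437


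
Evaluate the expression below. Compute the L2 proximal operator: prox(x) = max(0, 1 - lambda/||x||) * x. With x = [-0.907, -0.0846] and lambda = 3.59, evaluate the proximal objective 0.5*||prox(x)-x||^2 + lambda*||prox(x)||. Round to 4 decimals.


Step 1: Compute ||x||.
||x|| = 0.9109
Step 2: Compute scaling factor.
scale = max(0, 1 - 3.59/0.9109) = 0.0
Step 3: prox(x) = [-0.0, -0.0]
||prox(x)|| = 0.0
Step 4: Proximal objective.
0.5*||prox-x||^2 = 0.4149
lambda*||prox|| = 0.0
Total = 0.4149


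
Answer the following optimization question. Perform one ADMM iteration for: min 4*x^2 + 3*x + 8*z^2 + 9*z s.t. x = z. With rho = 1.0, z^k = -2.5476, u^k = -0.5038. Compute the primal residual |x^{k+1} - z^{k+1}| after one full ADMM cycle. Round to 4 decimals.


ADMM iteration with rho = 1.0, z^k = -2.5476, u^k = -0.5038
Step 1: x-update.
Minimize 4*x^2 + 3*x + (1.0/2)*(x + 2.5476 - 0.5038)^2
FOC: (2*4 + 1.0)*x = -3 + 1.0*(-2.5476 + 0.5038)
x^{k+1} = -0.5604
Step 2: z-update.
Minimize 8*z^2 + 9*z + (1.0/2)*(-0.5604 - z - 0.5038)^2
FOC: (2*8 + 1.0)*z = -9 + 1.0*(-0.5604 - 0.5038)
z^{k+1} = -0.592
Step 3: u-update.
u^{k+1} = -0.5038 - 0.5604 + 0.592 = -0.4722
Step 4: Primal residual = |-0.5604 + 0.592| = 0.0316


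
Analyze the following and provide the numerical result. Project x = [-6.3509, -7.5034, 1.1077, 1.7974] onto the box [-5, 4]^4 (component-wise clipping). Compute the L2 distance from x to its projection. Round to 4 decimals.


Project each component onto [-5, 4].
clip(-6.3509) = -5.0, clip(-7.5034) = -5.0, clip(1.1077) = 1.1077, clip(1.7974) = 1.7974
Projection = [-5.0, -5.0, 1.1077, 1.7974]
Squared diffs: [1.8249, 6.267, 0.0, 0.0]
Distance = sqrt(8.0919) = 2.8446


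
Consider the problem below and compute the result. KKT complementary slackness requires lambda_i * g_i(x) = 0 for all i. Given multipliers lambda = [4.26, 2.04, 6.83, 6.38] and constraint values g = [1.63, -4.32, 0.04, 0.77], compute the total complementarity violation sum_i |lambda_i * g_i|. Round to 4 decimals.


KKT complementary slackness check:
lambda_1 * g_1 = 4.26 * 1.63 = 6.9438
lambda_2 * g_2 = 2.04 * -4.32 = -8.8128
lambda_3 * g_3 = 6.83 * 0.04 = 0.2732
lambda_4 * g_4 = 6.38 * 0.77 = 4.9126
Total violation = 6.9438 + 8.8128 + 0.2732 + 4.9126 = 20.9424


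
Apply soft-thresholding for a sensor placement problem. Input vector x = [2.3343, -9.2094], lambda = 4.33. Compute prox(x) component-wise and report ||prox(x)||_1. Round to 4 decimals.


Soft-thresholding with lambda = 4.33:
prox(2.3343) = sign(2.3343)*max(|2.3343| - 4.33, 0) = 0.0
prox(-9.2094) = sign(-9.2094)*max(|-9.2094| - 4.33, 0) = -4.8794
prox(x) = [0.0, -4.8794]
||prox(x)||_1 = 0.0 + 4.8794 = 4.8794


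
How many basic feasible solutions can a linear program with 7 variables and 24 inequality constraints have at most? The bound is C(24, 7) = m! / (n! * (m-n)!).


Each vertex corresponds to some choice of n active constraints out of m, so the number of vertices is at most C(m, n) = m! / (n!(m-n)!).
m = 24, n = 7
Numerator: 24 * 23 * 22 * 21 * 20 * 19 * 18
Denominator: 7! = 5040
C(24, 7) = 346104


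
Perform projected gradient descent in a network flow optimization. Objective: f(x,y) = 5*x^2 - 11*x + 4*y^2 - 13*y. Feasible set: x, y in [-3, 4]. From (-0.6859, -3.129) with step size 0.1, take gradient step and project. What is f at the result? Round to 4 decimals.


Step 1: Compute gradient at (-0.6859, -3.129).
grad_x = 2*5*-0.6859 - 11 = -17.859
grad_y = 2*4*-3.129 - 13 = -38.032
Step 2: Gradient step.
x_raw = -0.6859 - 0.1*-17.859 = 1.1
y_raw = -3.129 - 0.1*-38.032 = 0.6742
Step 3: Project onto [-3, 4].
x_proj = clip(1.1) = 1.1
y_proj = clip(0.6742) = 0.6742
Step 4: Evaluate f.
f(1.1, 0.6742) = -12.9964


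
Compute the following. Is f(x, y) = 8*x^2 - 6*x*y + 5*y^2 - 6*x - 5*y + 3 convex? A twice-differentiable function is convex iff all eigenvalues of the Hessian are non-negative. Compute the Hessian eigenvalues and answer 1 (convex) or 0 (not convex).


The Hessian of f(x,y) = 8*x^2 - 6*x*y + 5*y^2 - 6*x - 5*y + 3 is:
H = [[16, -6], [-6, 10]]
Trace = 16 + 10 = 26
Determinant = 16*10 - (-6)^2 = 124
Discriminant = (26)^2 - 4*124 = 180.0
Eigenvalues: lambda_1 = 6.2918, lambda_2 = 19.7082
The function is convex.

1


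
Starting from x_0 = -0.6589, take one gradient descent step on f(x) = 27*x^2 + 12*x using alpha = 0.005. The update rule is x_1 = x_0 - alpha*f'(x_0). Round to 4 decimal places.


We compute the gradient at x_0 and apply the update.
f'(x) = 54*x + 12
f'(-0.6589) = 54*-0.6589 + 12 = -23.5806
x_1 = -0.6589 - 0.005*-23.5806 = -0.541


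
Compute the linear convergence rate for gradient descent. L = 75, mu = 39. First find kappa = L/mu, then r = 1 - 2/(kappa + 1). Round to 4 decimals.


Step 1: Compute the condition number.
kappa = L/mu = 75/39 = 1.9231
Step 2: Compute the convergence rate.
r = 1 - 2/(kappa + 1) = 1 - 2*mu/(L + mu) = (L - mu)/(L + mu) = 36/114 = 0.3158


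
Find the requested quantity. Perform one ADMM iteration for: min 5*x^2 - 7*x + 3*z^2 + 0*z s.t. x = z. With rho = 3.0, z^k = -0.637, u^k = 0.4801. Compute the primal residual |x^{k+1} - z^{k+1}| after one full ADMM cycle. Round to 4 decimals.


ADMM iteration with rho = 3.0, z^k = -0.637, u^k = 0.4801
Step 1: x-update.
Minimize 5*x^2 - 7*x + (3.0/2)*(x + 0.637 + 0.4801)^2
FOC: (2*5 + 3.0)*x = 7 + 3.0*(-0.637 - 0.4801)
x^{k+1} = 0.2807
Step 2: z-update.
Minimize 3*z^2 + 0*z + (3.0/2)*(0.2807 - z + 0.4801)^2
FOC: (2*3 + 3.0)*z = 0 + 3.0*(0.2807 + 0.4801)
z^{k+1} = 0.2536
Step 3: u-update.
u^{k+1} = 0.4801 + 0.2807 - 0.2536 = 0.5072
Step 4: Primal residual = |0.2807 - 0.2536| = 0.0271


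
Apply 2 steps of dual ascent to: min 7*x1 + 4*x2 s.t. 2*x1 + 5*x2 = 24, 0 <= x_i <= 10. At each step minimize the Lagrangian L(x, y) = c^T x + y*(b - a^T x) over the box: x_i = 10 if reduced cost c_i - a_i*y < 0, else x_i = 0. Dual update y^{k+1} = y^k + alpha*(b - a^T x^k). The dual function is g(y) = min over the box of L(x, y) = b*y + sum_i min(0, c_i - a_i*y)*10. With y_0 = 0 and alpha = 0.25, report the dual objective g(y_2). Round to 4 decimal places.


Dual ascent for LP: min 7*x1 + 4*x2, 2*x1 + 5*x2 = 24, 0 <= x_i <= 10
Step 1: y^k = 0.0, reduced costs: (7.0, 4.0)
  x^k = (0.0, 0.0), subgradient = b - a^T x = 24.0
  y^{k+1} = 0.0 + 0.25*24.0 = 6.0
Step 2: y^k = 6.0, reduced costs: (-5.0, -26.0)
  x^k = (10.0, 10.0), subgradient = b - a^T x = -46.0
  y^{k+1} = 6.0 + 0.25*-46.0 = -5.5
Dual objective at y_2 = -5.5: reduced costs (18.0, 31.5), box minimizer x = (0.0, 0.0)
g(y_2) = b*y + (c1 - a1*y)*x1 + (c2 - a2*y)*x2 = 24*(-5.5) + 18.0*0.0 + 31.5*0.0 = -132.0 + 0.0 + 0.0 = -132.0


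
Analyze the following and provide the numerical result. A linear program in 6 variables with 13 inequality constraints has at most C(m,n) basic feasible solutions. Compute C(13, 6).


Each vertex corresponds to some choice of n active constraints out of m, so the number of vertices is at most C(m, n) = m! / (n!(m-n)!).
m = 13, n = 6
Numerator: 13 * 12 * 11 * 10 * 9 * 8
Denominator: 6! = 720
C(13, 6) = 1716


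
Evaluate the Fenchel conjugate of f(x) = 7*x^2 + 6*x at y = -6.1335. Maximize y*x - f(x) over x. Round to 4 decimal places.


f*(y) = sup_x {y*x - a*x^2 - b*x} = sup_x {(y-b)*x - a*x^2}
FOC: (y - b) - 2a*x = 0 => x* = (y - b)/(2a)
x* = (-6.1335 - 6)/(2*7) = -0.8667
f*(-6.1335) = (y-b)^2/(4a) = (-6.1335 - 6)^2/(4*7)
= 147.2218/28 = 5.2579


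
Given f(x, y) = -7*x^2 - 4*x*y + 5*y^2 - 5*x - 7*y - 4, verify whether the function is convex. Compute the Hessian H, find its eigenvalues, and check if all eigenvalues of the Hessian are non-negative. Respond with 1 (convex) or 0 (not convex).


The Hessian of f(x,y) = -7*x^2 - 4*x*y + 5*y^2 - 5*x - 7*y - 4 is:
H = [[-14, -4], [-4, 10]]
Trace = -14 + 10 = -4
Determinant = -14*10 - (-4)^2 = -156
Discriminant = (-4)^2 - 4*-156 = 640.0
Eigenvalues: lambda_1 = -14.6491, lambda_2 = 10.6491
The function is not convex.

0


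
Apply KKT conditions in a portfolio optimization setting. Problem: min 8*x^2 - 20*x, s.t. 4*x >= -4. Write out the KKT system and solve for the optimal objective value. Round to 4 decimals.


Step 1: Try lambda = 0 (constraint inactive).
Stationarity: 2*8*x - 20 = 0
x* = 20/(2*8) = 1.25
Check constraint: 4*1.25 = 5.0 >= -4 -- satisfied.
Step 2: Compute optimal value.
f(x*) = 8*1.25^2 - 20*1.25 = -12.5


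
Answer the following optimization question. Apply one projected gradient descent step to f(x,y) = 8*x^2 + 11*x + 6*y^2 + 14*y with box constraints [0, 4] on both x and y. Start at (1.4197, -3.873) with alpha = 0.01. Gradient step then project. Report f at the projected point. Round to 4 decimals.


Step 1: Compute gradient at (1.4197, -3.873).
grad_x = 2*8*1.4197 + 11 = 33.7152
grad_y = 2*6*-3.873 + 14 = -32.476
Step 2: Gradient step.
x_raw = 1.4197 - 0.01*33.7152 = 1.0825
y_raw = -3.873 - 0.01*-32.476 = -3.5482
Step 3: Project onto [0, 4].
x_proj = clip(1.0825) = 1.0825
y_proj = clip(-3.5482) = 0.0
Step 4: Evaluate f.
f(1.0825, 0.0) = 21.2833


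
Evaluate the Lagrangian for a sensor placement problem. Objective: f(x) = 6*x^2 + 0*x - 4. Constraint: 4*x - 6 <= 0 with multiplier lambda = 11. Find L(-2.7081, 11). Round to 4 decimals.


Step 1: Evaluate f(x).
f(-2.7081) = 6*(-2.7081)^2 + 0*(-2.7081) - 4 = 40.0028
Step 2: Evaluate g(x).
g(-2.7081) = 4*-2.7081 - 6 = -16.8324
Step 3: Compute Lagrangian.
L = 40.0028 + 11*-16.8324 = -145.1536


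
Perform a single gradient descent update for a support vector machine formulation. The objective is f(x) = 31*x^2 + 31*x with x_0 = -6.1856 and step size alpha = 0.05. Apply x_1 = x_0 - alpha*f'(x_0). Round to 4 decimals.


We compute the gradient at x_0 and apply the update.
f'(x) = 62*x + 31
f'(-6.1856) = 62*-6.1856 + 31 = -352.5072
x_1 = -6.1856 - 0.05*-352.5072 = 11.4398


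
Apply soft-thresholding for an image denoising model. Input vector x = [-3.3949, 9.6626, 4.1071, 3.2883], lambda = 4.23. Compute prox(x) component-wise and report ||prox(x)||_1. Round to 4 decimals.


Soft-thresholding with lambda = 4.23:
prox(-3.3949) = sign(-3.3949)*max(|-3.3949| - 4.23, 0) = 0.0
prox(9.6626) = sign(9.6626)*max(|9.6626| - 4.23, 0) = 5.4326
prox(4.1071) = sign(4.1071)*max(|4.1071| - 4.23, 0) = 0.0
prox(3.2883) = sign(3.2883)*max(|3.2883| - 4.23, 0) = 0.0
prox(x) = [0.0, 5.4326, 0.0, 0.0]
||prox(x)||_1 = 0.0 + 5.4326 + 0.0 + 0.0 = 5.4326


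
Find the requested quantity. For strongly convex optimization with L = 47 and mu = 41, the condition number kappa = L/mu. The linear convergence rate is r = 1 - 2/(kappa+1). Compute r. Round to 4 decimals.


Step 1: Compute the condition number.
kappa = L/mu = 47/41 = 1.1463
Step 2: Compute the convergence rate.
r = 1 - 2/(kappa + 1) = 1 - 2*mu/(L + mu) = (L - mu)/(L + mu) = 6/88 = 0.0682


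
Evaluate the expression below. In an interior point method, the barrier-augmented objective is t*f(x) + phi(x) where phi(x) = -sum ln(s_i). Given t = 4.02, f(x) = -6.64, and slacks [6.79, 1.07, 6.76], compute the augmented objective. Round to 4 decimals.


Step 1: Compute log-barrier.
ln values: [1.9155, 0.0677, 1.911]
phi = -(1.9155 + 0.0677 + 1.911) = -3.8941
Step 2: Compute augmented objective.
t*f(x) = 4.02*-6.64 = -26.6928
Total = -26.6928 - 3.8941 = -30.5869


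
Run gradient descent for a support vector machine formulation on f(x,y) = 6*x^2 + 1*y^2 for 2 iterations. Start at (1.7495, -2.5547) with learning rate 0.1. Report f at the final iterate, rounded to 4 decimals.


Gradient descent on f(x,y) = 6*x^2 + 1*y^2.
Starting point: (1.7495, -2.5547), alpha = 0.1
Step 1: grad_x = 2*6*1.7495 = 20.994, grad_y = 2*1*-2.5547 = -5.1094
  x_1 = 1.7495 - 0.1*20.994 = -0.3499
  y_1 = -2.5547 - 0.1*-5.1094 = -2.0438
Step 2: grad_x = 2*6*-0.3499 = -4.1988, grad_y = 2*1*-2.0438 = -4.0875
  x_2 = -0.3499 - 0.1*-4.1988 = 0.07
  y_2 = -2.0438 - 0.1*-4.0875 = -1.635
f(0.07, -1.635) = 6*0.07^2 + 1*(-1.635)^2 = 2.7026


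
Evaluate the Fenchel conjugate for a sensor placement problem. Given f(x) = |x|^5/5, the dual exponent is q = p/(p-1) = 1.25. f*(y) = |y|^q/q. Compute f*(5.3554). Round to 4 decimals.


The conjugate exponent q satisfies 1/p + 1/q = 1.
p = 5, so q = 5/(5 - 1) = 1.25
|y|^q = 5.3554^1.25 = 8.1469
f*(5.3554) = 8.1469 / 1.25 = 6.5175


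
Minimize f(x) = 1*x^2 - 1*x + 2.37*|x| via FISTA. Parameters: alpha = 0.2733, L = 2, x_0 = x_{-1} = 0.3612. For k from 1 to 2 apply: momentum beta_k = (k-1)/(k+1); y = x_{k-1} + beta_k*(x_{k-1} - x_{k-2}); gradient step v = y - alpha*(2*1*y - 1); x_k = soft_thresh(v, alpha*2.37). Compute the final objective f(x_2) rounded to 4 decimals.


FISTA on f(x) = 1*x^2 - 1*x + 2.37*|x|
L = 2, alpha = 0.2733
Iteration 1: beta = 0.0, y = 0.3612 + 0.0*(0.3612 - 0.3612) = 0.3612
  grad(y) = -0.2776, v = y - alpha*grad = 0.4371
  prox(v) = soft_thresh(0.4371, 0.6477) = 0.0
Iteration 2: beta = 0.3333, y = 0.0 + 0.3333*(0.0 - 0.3612) = -0.1204
  grad(y) = -1.2408, v = y - alpha*grad = 0.2187
  prox(v) = soft_thresh(0.2187, 0.6477) = 0.0
f(x_2) = 1*0.0^2 - 1*0.0 + 2.37*|0.0| = 0.0


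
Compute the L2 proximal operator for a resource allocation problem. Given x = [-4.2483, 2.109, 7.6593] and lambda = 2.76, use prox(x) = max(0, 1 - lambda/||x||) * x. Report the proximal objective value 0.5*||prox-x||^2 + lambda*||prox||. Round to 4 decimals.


Step 1: Compute ||x||.
||x|| = 9.0089
Step 2: Compute scaling factor.
scale = max(0, 1 - 2.76/9.0089) = 0.6936
Step 3: prox(x) = [-2.9468, 1.4629, 5.3128]
||prox(x)|| = 6.2489
Step 4: Proximal objective.
0.5*||prox-x||^2 = 3.8088
lambda*||prox|| = 17.247
Total = 21.0558


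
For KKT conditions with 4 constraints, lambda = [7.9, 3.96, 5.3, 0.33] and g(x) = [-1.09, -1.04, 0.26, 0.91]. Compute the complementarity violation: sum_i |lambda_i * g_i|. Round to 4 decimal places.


KKT complementary slackness check:
lambda_1 * g_1 = 7.9 * -1.09 = -8.611
lambda_2 * g_2 = 3.96 * -1.04 = -4.1184
lambda_3 * g_3 = 5.3 * 0.26 = 1.378
lambda_4 * g_4 = 0.33 * 0.91 = 0.3003
Total violation = 8.611 + 4.1184 + 1.378 + 0.3003 = 14.4077


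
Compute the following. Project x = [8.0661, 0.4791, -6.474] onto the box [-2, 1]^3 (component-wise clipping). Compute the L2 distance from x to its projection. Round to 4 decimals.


Project each component onto [-2, 1].
clip(8.0661) = 1.0, clip(0.4791) = 0.4791, clip(-6.474) = -2.0
Projection = [1.0, 0.4791, -2.0]
Squared diffs: [49.9298, 0.0, 20.0167]
Distance = sqrt(69.9465) = 8.3634


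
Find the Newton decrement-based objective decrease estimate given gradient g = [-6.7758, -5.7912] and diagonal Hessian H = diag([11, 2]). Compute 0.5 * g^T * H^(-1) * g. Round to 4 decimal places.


Step 1: H is diagonal, so H^(-1) * g = [-0.616, -2.8956].
Step 2: g^T H^(-1) g = sum_i g_i^2 / H_ii
  = (-6.7758)^2/11 + (-5.7912)^2/2
  = 4.1738 + 16.769 = 20.9428
Step 3: Objective decrease = 0.5 * g^T H^(-1) g = 10.4714


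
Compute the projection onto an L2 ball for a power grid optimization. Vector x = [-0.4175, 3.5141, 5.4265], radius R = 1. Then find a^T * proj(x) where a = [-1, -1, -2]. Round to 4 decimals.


Step 1: Compute ||x|| (intermediates to 6 decimals).
||x|| = sqrt((-0.4175)^2 + 3.5141^2 + 5.4265^2) = 6.478434
Step 2: Project.
Since ||x|| > R, scale = R/||x|| = 1/6.478434 = 0.154358, proj(x) = scale * x
proj(x) = [-0.064444, 0.542429, 0.837624]
Step 3: Dot product.
a^T * proj(x) = -1*(-0.064444) - 1*0.542429 - 2*0.837624 = -2.1532


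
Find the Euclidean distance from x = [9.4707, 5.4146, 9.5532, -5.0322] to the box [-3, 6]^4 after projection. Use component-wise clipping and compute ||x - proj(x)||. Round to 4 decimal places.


Project each component onto [-3, 6].
clip(9.4707) = 6.0, clip(5.4146) = 5.4146, clip(9.5532) = 6.0, clip(-5.0322) = -3.0
Projection = [6.0, 5.4146, 6.0, -3.0]
Squared diffs: [12.0458, 0.0, 12.6252, 4.1298]
Distance = sqrt(28.8008) = 5.3666


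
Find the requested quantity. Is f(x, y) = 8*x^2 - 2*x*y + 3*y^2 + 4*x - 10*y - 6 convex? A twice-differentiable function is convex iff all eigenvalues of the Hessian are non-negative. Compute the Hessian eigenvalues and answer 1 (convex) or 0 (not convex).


The Hessian of f(x,y) = 8*x^2 - 2*x*y + 3*y^2 + 4*x - 10*y - 6 is:
H = [[16, -2], [-2, 6]]
Trace = 16 + 6 = 22
Determinant = 16*6 - (-2)^2 = 92
Discriminant = (22)^2 - 4*92 = 116.0
Eigenvalues: lambda_1 = 5.6148, lambda_2 = 16.3852
The function is convex.

1


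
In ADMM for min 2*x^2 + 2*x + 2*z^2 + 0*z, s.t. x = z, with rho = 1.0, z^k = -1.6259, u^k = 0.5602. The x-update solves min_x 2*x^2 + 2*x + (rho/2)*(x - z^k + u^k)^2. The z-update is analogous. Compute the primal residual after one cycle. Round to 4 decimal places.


ADMM iteration with rho = 1.0, z^k = -1.6259, u^k = 0.5602
Step 1: x-update.
Minimize 2*x^2 + 2*x + (1.0/2)*(x + 1.6259 + 0.5602)^2
FOC: (2*2 + 1.0)*x = -2 + 1.0*(-1.6259 - 0.5602)
x^{k+1} = -0.8372
Step 2: z-update.
Minimize 2*z^2 + 0*z + (1.0/2)*(-0.8372 - z + 0.5602)^2
FOC: (2*2 + 1.0)*z = 0 + 1.0*(-0.8372 + 0.5602)
z^{k+1} = -0.0554
Step 3: u-update.
u^{k+1} = 0.5602 - 0.8372 + 0.0554 = -0.2216
Step 4: Primal residual = |-0.8372 + 0.0554| = 0.7818


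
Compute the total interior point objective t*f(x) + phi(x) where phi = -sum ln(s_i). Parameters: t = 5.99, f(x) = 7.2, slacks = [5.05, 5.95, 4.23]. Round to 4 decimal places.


Step 1: Compute log-barrier.
ln values: [1.6194, 1.7834, 1.4422]
phi = -(1.6194 + 1.7834 + 1.4422) = -4.845
Step 2: Compute augmented objective.
t*f(x) = 5.99*7.2 = 43.128
Total = 43.128 - 4.845 = 38.283


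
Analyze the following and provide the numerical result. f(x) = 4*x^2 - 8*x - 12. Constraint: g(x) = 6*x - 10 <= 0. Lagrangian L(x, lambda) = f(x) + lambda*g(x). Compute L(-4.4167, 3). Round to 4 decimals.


Step 1: Evaluate f(x).
f(-4.4167) = 4*(-4.4167)^2 - 8*(-4.4167) - 12 = 101.3626
Step 2: Evaluate g(x).
g(-4.4167) = 6*-4.4167 - 10 = -36.5002
Step 3: Compute Lagrangian.
L = 101.3626 + 3*-36.5002 = -8.138


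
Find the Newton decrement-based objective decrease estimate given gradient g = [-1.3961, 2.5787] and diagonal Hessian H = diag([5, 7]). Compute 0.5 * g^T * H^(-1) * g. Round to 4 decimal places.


Step 1: H is diagonal, so H^(-1) * g = [-0.2792, 0.3684].
Step 2: g^T H^(-1) g = sum_i g_i^2 / H_ii
  = (-1.3961)^2/5 + (2.5787)^2/7
  = 0.3898 + 0.95 = 1.3398
Step 3: Objective decrease = 0.5 * g^T H^(-1) g = 0.6699


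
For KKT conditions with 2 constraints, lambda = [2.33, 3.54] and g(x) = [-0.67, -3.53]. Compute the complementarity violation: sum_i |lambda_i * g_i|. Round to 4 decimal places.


KKT complementary slackness check:
lambda_1 * g_1 = 2.33 * -0.67 = -1.5611
lambda_2 * g_2 = 3.54 * -3.53 = -12.4962
Total violation = 1.5611 + 12.4962 = 14.0573


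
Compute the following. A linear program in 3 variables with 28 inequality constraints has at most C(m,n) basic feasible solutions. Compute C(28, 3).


Each vertex corresponds to some choice of n active constraints out of m, so the number of vertices is at most C(m, n) = m! / (n!(m-n)!).
m = 28, n = 3
Numerator: 28 * 27 * 26
Denominator: 3! = 6
C(28, 3) = 3276


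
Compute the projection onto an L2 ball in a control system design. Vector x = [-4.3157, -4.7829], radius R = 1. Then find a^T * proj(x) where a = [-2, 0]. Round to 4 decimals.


Step 1: Compute ||x|| (intermediates to 6 decimals).
||x|| = sqrt((-4.3157)^2 + (-4.7829)^2) = 6.442158
Step 2: Project.
Since ||x|| > R, scale = R/||x|| = 1/6.442158 = 0.155227, proj(x) = scale * x
proj(x) = [-0.669913, -0.742435]
Step 3: Dot product.
a^T * proj(x) = -2*(-0.669913) + 0*(-0.742435) = 1.3398


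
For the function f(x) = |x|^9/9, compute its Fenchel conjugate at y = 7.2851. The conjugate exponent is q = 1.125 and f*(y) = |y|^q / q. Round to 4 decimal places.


The conjugate exponent q satisfies 1/p + 1/q = 1.
p = 9, so q = 9/(9 - 1) = 1.125
|y|^q = 7.2851^1.125 = 9.3377
f*(7.2851) = 9.3377 / 1.125 = 8.3002


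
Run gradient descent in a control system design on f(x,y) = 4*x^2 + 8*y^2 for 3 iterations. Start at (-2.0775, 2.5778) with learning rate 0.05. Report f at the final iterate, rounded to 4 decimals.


Gradient descent on f(x,y) = 4*x^2 + 8*y^2.
Starting point: (-2.0775, 2.5778), alpha = 0.05
Step 1: grad_x = 2*4*-2.0775 = -16.62, grad_y = 2*8*2.5778 = 41.2448
  x_1 = -2.0775 - 0.05*-16.62 = -1.2465
  y_1 = 2.5778 - 0.05*41.2448 = 0.5156
Step 2: grad_x = 2*4*-1.2465 = -9.972, grad_y = 2*8*0.5156 = 8.249
  x_2 = -1.2465 - 0.05*-9.972 = -0.7479
  y_2 = 0.5156 - 0.05*8.249 = 0.1031
Step 3: grad_x = 2*4*-0.7479 = -5.9832, grad_y = 2*8*0.1031 = 1.6498
  x_3 = -0.7479 - 0.05*-5.9832 = -0.4487
  y_3 = 0.1031 - 0.05*1.6498 = 0.0206
f(-0.4487, 0.0206) = 4*(-0.4487)^2 + 8*0.0206^2 = 0.8089


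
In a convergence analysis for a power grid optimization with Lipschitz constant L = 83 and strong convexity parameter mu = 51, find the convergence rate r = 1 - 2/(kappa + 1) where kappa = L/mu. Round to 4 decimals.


Step 1: Compute the condition number.
kappa = L/mu = 83/51 = 1.6275
Step 2: Compute the convergence rate.
r = 1 - 2/(kappa + 1) = 1 - 2*mu/(L + mu) = (L - mu)/(L + mu) = 32/134 = 0.2388


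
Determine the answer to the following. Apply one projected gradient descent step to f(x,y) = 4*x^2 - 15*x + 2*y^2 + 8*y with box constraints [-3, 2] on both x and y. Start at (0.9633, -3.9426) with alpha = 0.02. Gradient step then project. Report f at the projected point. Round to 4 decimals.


Step 1: Compute gradient at (0.9633, -3.9426).
grad_x = 2*4*0.9633 - 15 = -7.2936
grad_y = 2*2*-3.9426 + 8 = -7.7704
Step 2: Gradient step.
x_raw = 0.9633 - 0.02*-7.2936 = 1.1092
y_raw = -3.9426 - 0.02*-7.7704 = -3.7872
Step 3: Project onto [-3, 2].
x_proj = clip(1.1092) = 1.1092
y_proj = clip(-3.7872) = -3.0
Step 4: Evaluate f.
f(1.1092, -3.0) = -17.7165


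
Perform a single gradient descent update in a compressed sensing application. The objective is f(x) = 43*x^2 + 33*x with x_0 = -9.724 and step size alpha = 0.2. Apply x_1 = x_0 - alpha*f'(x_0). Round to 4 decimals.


We compute the gradient at x_0 and apply the update.
f'(x) = 86*x + 33
f'(-9.724) = 86*-9.724 + 33 = -803.264
x_1 = -9.724 - 0.2*-803.264 = 150.9288


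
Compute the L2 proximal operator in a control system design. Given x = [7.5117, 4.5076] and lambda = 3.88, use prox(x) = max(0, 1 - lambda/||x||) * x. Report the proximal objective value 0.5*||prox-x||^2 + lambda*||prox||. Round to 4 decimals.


Step 1: Compute ||x||.
||x|| = 8.7604
Step 2: Compute scaling factor.
scale = max(0, 1 - 3.88/8.7604) = 0.5571
Step 3: prox(x) = [4.1847, 2.5112]
||prox(x)|| = 4.8804
Step 4: Proximal objective.
0.5*||prox-x||^2 = 7.5272
lambda*||prox|| = 18.936
Total = 26.463


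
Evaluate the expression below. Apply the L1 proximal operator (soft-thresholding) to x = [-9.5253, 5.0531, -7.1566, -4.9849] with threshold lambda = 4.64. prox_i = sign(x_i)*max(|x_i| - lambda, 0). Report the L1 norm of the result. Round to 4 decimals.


Soft-thresholding with lambda = 4.64:
prox(-9.5253) = sign(-9.5253)*max(|-9.5253| - 4.64, 0) = -4.8853
prox(5.0531) = sign(5.0531)*max(|5.0531| - 4.64, 0) = 0.4131
prox(-7.1566) = sign(-7.1566)*max(|-7.1566| - 4.64, 0) = -2.5166
prox(-4.9849) = sign(-4.9849)*max(|-4.9849| - 4.64, 0) = -0.3449
prox(x) = [-4.8853, 0.4131, -2.5166, -0.3449]
||prox(x)||_1 = 4.8853 + 0.4131 + 2.5166 + 0.3449 = 8.1599


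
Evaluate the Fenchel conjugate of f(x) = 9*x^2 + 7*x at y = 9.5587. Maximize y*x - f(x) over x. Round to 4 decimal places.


f*(y) = sup_x {y*x - a*x^2 - b*x} = sup_x {(y-b)*x - a*x^2}
FOC: (y - b) - 2a*x = 0 => x* = (y - b)/(2a)
x* = (9.5587 - 7)/(2*9) = 0.1422
f*(9.5587) = (y-b)^2/(4a) = (9.5587 - 7)^2/(4*9)
= 6.5469/36 = 0.1819


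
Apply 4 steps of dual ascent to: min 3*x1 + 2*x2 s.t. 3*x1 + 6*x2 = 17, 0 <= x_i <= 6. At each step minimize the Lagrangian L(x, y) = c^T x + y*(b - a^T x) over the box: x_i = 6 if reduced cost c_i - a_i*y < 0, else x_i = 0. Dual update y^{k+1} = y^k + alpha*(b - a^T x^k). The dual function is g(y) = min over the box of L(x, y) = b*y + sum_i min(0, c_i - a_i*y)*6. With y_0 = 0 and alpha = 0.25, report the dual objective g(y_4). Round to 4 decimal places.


Dual ascent for LP: min 3*x1 + 2*x2, 3*x1 + 6*x2 = 17, 0 <= x_i <= 6
Step 1: y^k = 0.0, reduced costs: (3.0, 2.0)
  x^k = (0.0, 0.0), subgradient = b - a^T x = 17.0
  y^{k+1} = 0.0 + 0.25*17.0 = 4.25
Step 2: y^k = 4.25, reduced costs: (-9.75, -23.5)
  x^k = (6.0, 6.0), subgradient = b - a^T x = -37.0
  y^{k+1} = 4.25 + 0.25*-37.0 = -5.0
Step 3: y^k = -5.0, reduced costs: (18.0, 32.0)
  x^k = (0.0, 0.0), subgradient = b - a^T x = 17.0
  y^{k+1} = -5.0 + 0.25*17.0 = -0.75
Step 4: y^k = -0.75, reduced costs: (5.25, 6.5)
  x^k = (0.0, 0.0), subgradient = b - a^T x = 17.0
  y^{k+1} = -0.75 + 0.25*17.0 = 3.5
Dual objective at y_4 = 3.5: reduced costs (-7.5, -19.0), box minimizer x = (6.0, 6.0)
g(y_4) = b*y + (c1 - a1*y)*x1 + (c2 - a2*y)*x2 = 17*3.5 + (-7.5)*6.0 + (-19.0)*6.0 = 59.5 - 45.0 - 114.0 = -99.5


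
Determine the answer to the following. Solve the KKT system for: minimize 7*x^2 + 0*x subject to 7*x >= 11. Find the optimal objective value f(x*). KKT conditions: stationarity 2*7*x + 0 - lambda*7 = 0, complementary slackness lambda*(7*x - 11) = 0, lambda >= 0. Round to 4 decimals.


Step 1: Try lambda = 0 (constraint inactive).
x_unc = 0/(2*7) = 0.0
Check: 7*0.0 = 0.0 < 11 -- violated!
Step 2: Constraint must be active: 7*x = 11
x* = 11/7 = 1.5714 (rounded; the exact value 11/7 is used below)
lambda = (2*7*(11/7) + 0)/7 = 3.1429
Step 3: Compute optimal value.
f(x*) = 7*(11/7)^2 + 0*(11/7) = 17.2857


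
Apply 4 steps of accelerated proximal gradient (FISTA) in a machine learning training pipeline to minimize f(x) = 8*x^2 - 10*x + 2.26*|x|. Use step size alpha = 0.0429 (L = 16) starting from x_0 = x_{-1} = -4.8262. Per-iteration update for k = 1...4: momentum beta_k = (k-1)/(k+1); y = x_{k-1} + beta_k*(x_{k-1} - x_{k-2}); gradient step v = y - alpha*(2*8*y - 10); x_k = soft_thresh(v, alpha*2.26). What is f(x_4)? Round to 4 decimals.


FISTA on f(x) = 8*x^2 - 10*x + 2.26*|x|
L = 16, alpha = 0.0429
Iteration 1: beta = 0.0, y = -4.8262 + 0.0*(-4.8262 + 4.8262) = -4.8262
  grad(y) = -87.2192, v = y - alpha*grad = -1.0845
  prox(v) = soft_thresh(-1.0845, 0.097) = -0.9875
Iteration 2: beta = 0.3333, y = -0.9875 + 0.3333*(-0.9875 + 4.8262) = 0.292
  grad(y) = -5.3278, v = y - alpha*grad = 0.5206
  prox(v) = soft_thresh(0.5206, 0.097) = 0.4236
Iteration 3: beta = 0.5, y = 0.4236 + 0.5*(0.4236 + 0.9875) = 1.1292
  grad(y) = 8.0672, v = y - alpha*grad = 0.7831
  prox(v) = soft_thresh(0.7831, 0.097) = 0.6862
Iteration 4: beta = 0.6, y = 0.6862 + 0.6*(0.6862 - 0.4236) = 0.8437
  grad(y) = 3.499, v = y - alpha*grad = 0.6936
  prox(v) = soft_thresh(0.6936, 0.097) = 0.5966
f(x_4) = 8*0.5966^2 - 10*0.5966 + 2.26*|0.5966| = -1.7702


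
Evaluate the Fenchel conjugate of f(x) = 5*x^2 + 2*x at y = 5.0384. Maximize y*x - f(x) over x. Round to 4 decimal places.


f*(y) = sup_x {y*x - a*x^2 - b*x} = sup_x {(y-b)*x - a*x^2}
FOC: (y - b) - 2a*x = 0 => x* = (y - b)/(2a)
x* = (5.0384 - 2)/(2*5) = 0.3038
f*(5.0384) = (y-b)^2/(4a) = (5.0384 - 2)^2/(4*5)
= 9.2319/20 = 0.4616


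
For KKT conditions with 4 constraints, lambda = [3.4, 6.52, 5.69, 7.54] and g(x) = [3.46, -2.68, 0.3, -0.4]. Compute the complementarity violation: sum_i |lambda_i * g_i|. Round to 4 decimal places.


KKT complementary slackness check:
lambda_1 * g_1 = 3.4 * 3.46 = 11.764
lambda_2 * g_2 = 6.52 * -2.68 = -17.4736
lambda_3 * g_3 = 5.69 * 0.3 = 1.707
lambda_4 * g_4 = 7.54 * -0.4 = -3.016
Total violation = 11.764 + 17.4736 + 1.707 + 3.016 = 33.9606


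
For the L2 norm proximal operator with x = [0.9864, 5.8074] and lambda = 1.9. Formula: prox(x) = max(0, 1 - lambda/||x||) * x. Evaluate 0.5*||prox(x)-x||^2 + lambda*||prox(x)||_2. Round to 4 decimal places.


Step 1: Compute ||x||.
||x|| = 5.8906
Step 2: Compute scaling factor.
scale = max(0, 1 - 1.9/5.8906) = 0.6775
Step 3: prox(x) = [0.6682, 3.9342]
||prox(x)|| = 3.9906
Step 4: Proximal objective.
0.5*||prox-x||^2 = 1.805
lambda*||prox|| = 7.5821
Total = 9.3871


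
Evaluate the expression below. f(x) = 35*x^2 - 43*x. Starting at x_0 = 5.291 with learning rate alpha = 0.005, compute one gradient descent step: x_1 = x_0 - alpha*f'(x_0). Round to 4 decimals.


We compute the gradient at x_0 and apply the update.
f'(x) = 70*x - 43
f'(5.291) = 70*5.291 - 43 = 327.37
x_1 = 5.291 - 0.005*327.37 = 3.6542


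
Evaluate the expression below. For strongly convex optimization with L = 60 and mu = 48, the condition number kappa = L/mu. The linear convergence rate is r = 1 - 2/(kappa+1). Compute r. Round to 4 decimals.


Step 1: Compute the condition number.
kappa = L/mu = 60/48 = 1.25
Step 2: Compute the convergence rate.
r = 1 - 2/(kappa + 1) = 1 - 2*mu/(L + mu) = (L - mu)/(L + mu) = 12/108 = 0.1111


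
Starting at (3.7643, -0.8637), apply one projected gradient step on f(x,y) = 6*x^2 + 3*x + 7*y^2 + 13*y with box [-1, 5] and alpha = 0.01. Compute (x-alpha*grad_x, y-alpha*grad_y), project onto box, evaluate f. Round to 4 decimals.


Step 1: Compute gradient at (3.7643, -0.8637).
grad_x = 2*6*3.7643 + 3 = 48.1716
grad_y = 2*7*-0.8637 + 13 = 0.9082
Step 2: Gradient step.
x_raw = 3.7643 - 0.01*48.1716 = 3.2826
y_raw = -0.8637 - 0.01*0.9082 = -0.8728
Step 3: Project onto [-1, 5].
x_proj = clip(3.2826) = 3.2826
y_proj = clip(-0.8728) = -0.8728
Step 4: Evaluate f.
f(3.2826, -0.8728) = 68.486


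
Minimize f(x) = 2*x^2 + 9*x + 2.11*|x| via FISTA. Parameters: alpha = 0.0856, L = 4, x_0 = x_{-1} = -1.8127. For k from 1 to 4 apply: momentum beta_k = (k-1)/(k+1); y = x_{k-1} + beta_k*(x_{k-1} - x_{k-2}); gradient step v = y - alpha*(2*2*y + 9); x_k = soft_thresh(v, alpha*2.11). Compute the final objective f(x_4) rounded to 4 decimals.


FISTA on f(x) = 2*x^2 + 9*x + 2.11*|x|
L = 4, alpha = 0.0856
Iteration 1: beta = 0.0, y = -1.8127 + 0.0*(-1.8127 + 1.8127) = -1.8127
  grad(y) = 1.7492, v = y - alpha*grad = -1.9624
  prox(v) = soft_thresh(-1.9624, 0.1806) = -1.7818
Iteration 2: beta = 0.3333, y = -1.7818 + 0.3333*(-1.7818 + 1.8127) = -1.7715
  grad(y) = 1.9139, v = y - alpha*grad = -1.9354
  prox(v) = soft_thresh(-1.9354, 0.1806) = -1.7547
Iteration 3: beta = 0.5, y = -1.7547 + 0.5*(-1.7547 + 1.7818) = -1.7412
  grad(y) = 2.0352, v = y - alpha*grad = -1.9154
  prox(v) = soft_thresh(-1.9154, 0.1806) = -1.7348
Iteration 4: beta = 0.6, y = -1.7348 + 0.6*(-1.7348 + 1.7547) = -1.7228
  grad(y) = 2.1087, v = y - alpha*grad = -1.9033
  prox(v) = soft_thresh(-1.9033, 0.1806) = -1.7227
f(x_4) = 2*(-1.7227)^2 + 9*(-1.7227) + 2.11*|-1.7227| = -5.934


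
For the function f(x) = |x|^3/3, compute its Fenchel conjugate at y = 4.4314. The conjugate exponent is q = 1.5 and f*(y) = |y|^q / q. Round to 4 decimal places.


The conjugate exponent q satisfies 1/p + 1/q = 1.
p = 3, so q = 3/(3 - 1) = 1.5
|y|^q = 4.4314^1.5 = 9.3285
f*(4.4314) = 9.3285 / 1.5 = 6.219


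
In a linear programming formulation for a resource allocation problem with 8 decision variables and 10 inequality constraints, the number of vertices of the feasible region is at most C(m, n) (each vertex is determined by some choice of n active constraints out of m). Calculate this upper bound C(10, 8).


Each vertex corresponds to some choice of n active constraints out of m, so the number of vertices is at most C(m, n) = m! / (n!(m-n)!).
m = 10, n = 8
Numerator: 10 * 9 * 8 * 7 * 6 * 5 * 4 * 3
Denominator: 8! = 40320
C(10, 8) = 45


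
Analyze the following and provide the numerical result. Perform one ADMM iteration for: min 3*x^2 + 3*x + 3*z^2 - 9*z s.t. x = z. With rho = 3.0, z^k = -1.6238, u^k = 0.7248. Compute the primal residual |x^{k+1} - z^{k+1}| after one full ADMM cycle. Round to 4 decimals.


ADMM iteration with rho = 3.0, z^k = -1.6238, u^k = 0.7248
Step 1: x-update.
Minimize 3*x^2 + 3*x + (3.0/2)*(x + 1.6238 + 0.7248)^2
FOC: (2*3 + 3.0)*x = -3 + 3.0*(-1.6238 - 0.7248)
x^{k+1} = -1.1162
Step 2: z-update.
Minimize 3*z^2 - 9*z + (3.0/2)*(-1.1162 - z + 0.7248)^2
FOC: (2*3 + 3.0)*z = 9 + 3.0*(-1.1162 + 0.7248)
z^{k+1} = 0.8695
Step 3: u-update.
u^{k+1} = 0.7248 - 1.1162 - 0.8695 = -1.2609
Step 4: Primal residual = |-1.1162 - 0.8695| = 1.9857


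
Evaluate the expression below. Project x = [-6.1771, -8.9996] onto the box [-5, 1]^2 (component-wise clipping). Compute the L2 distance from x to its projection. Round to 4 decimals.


Project each component onto [-5, 1].
clip(-6.1771) = -5.0, clip(-8.9996) = -5.0
Projection = [-5.0, -5.0]
Squared diffs: [1.3856, 15.9968]
Distance = sqrt(17.3824) = 4.1692


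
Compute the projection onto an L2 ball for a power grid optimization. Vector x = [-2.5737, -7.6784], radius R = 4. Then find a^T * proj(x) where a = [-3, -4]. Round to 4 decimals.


Step 1: Compute ||x|| (intermediates to 6 decimals).
||x|| = sqrt((-2.5737)^2 + (-7.6784)^2) = 8.098256
Step 2: Project.
Since ||x|| > R, scale = R/||x|| = 4/8.098256 = 0.493934, proj(x) = scale * x
proj(x) = [-1.271238, -3.792623]
Step 3: Dot product.
a^T * proj(x) = -3*(-1.271238) - 4*(-3.792623) = 18.9842


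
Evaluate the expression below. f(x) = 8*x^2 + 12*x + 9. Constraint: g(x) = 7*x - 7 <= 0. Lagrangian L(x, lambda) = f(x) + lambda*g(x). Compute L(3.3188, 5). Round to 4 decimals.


Step 1: Evaluate f(x).
f(3.3188) = 8*3.3188^2 + 12*3.3188 + 9 = 136.9411
Step 2: Evaluate g(x).
g(3.3188) = 7*3.3188 - 7 = 16.2316
Step 3: Compute Lagrangian.
L = 136.9411 + 5*16.2316 = 218.0991


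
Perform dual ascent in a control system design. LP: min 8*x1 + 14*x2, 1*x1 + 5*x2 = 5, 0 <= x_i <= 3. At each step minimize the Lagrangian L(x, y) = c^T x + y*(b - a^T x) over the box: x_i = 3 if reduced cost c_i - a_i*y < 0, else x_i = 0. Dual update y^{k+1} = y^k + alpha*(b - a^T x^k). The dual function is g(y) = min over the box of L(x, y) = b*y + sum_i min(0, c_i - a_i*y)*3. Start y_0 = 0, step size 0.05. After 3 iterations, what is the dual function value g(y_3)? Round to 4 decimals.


Dual ascent for LP: min 8*x1 + 14*x2, 1*x1 + 5*x2 = 5, 0 <= x_i <= 3
Step 1: y^k = 0.0, reduced costs: (8.0, 14.0)
  x^k = (0.0, 0.0), subgradient = b - a^T x = 5.0
  y^{k+1} = 0.0 + 0.05*5.0 = 0.25
Step 2: y^k = 0.25, reduced costs: (7.75, 12.75)
  x^k = (0.0, 0.0), subgradient = b - a^T x = 5.0
  y^{k+1} = 0.25 + 0.05*5.0 = 0.5
Step 3: y^k = 0.5, reduced costs: (7.5, 11.5)
  x^k = (0.0, 0.0), subgradient = b - a^T x = 5.0
  y^{k+1} = 0.5 + 0.05*5.0 = 0.75
Dual objective at y_3 = 0.75: reduced costs (7.25, 10.25), box minimizer x = (0.0, 0.0)
g(y_3) = b*y + (c1 - a1*y)*x1 + (c2 - a2*y)*x2 = 5*0.75 + 7.25*0.0 + 10.25*0.0 = 3.75 + 0.0 + 0.0 = 3.75
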